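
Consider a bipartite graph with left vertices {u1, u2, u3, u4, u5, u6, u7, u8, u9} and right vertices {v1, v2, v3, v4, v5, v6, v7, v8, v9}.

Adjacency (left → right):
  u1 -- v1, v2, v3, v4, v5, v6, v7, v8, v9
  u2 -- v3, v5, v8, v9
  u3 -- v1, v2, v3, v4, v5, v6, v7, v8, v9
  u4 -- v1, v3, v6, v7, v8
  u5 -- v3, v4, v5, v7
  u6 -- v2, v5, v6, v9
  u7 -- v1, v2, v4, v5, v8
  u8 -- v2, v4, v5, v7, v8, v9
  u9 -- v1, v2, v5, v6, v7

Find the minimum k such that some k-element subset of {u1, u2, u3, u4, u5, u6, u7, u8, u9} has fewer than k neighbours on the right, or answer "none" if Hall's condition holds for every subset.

none

A matching saturating every left vertex exists, for instance u1→v4, u2→v3, u3→v8, u4→v6, u5→v7, u6→v9, u7→v1, u8→v5, u9→v2.
By Hall's marriage theorem, this means |N(S)| ≥ |S| for every subset S, so no violating subset exists.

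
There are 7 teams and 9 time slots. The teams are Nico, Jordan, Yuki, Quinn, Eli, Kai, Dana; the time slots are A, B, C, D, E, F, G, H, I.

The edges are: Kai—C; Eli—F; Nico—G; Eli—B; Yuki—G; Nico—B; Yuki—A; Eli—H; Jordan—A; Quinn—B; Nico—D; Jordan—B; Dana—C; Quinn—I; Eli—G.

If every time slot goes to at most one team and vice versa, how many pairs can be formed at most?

6

One maximum matching: Nico-D, Jordan-A, Yuki-G, Quinn-I, Eli-B, Kai-C.
The set {Kai, Dana} has only 1 neighbour ({C}), so by Hall's theorem at most 6 of the 7 teams can be matched.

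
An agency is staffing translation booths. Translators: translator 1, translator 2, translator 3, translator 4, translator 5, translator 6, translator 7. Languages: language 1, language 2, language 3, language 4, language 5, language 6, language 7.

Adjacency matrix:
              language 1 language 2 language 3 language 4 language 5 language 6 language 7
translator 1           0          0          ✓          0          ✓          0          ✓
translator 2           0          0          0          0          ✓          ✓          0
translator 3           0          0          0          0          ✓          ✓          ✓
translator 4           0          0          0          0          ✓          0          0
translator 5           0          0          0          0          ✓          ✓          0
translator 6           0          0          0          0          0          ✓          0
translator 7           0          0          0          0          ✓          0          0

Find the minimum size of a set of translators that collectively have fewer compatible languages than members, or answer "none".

Take S = {translator 4, translator 7}. Its neighbourhood is {language 5}, so |N(S)| = 1 < |S| = 2.
No single vertex violates Hall's condition since each has at least one neighbour, so 2 is the minimum.

2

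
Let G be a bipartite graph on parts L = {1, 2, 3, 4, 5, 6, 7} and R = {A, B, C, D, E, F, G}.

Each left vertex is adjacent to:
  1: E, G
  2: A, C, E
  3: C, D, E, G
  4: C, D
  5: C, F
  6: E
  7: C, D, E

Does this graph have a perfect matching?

The set {1, 3, 4, 6, 7} has only 4 neighbours ({C, D, E, G}), so by Hall's theorem at most 6 of the 7 left vertices can be matched.
Hence no matching covers every left vertex.

No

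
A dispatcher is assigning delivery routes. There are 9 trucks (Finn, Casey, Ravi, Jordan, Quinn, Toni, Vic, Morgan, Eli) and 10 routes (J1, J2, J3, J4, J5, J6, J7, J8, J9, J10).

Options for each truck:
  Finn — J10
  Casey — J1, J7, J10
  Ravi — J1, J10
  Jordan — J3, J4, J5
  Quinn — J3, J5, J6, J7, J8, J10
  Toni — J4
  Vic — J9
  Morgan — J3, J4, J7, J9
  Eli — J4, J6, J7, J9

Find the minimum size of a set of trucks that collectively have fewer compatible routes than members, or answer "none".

none

A matching saturating every truck exists, for instance Finn→J10, Casey→J7, Ravi→J1, Jordan→J5, Quinn→J8, Toni→J4, Vic→J9, Morgan→J3, Eli→J6.
By Hall's marriage theorem, this means |N(S)| ≥ |S| for every subset S, so no violating subset exists.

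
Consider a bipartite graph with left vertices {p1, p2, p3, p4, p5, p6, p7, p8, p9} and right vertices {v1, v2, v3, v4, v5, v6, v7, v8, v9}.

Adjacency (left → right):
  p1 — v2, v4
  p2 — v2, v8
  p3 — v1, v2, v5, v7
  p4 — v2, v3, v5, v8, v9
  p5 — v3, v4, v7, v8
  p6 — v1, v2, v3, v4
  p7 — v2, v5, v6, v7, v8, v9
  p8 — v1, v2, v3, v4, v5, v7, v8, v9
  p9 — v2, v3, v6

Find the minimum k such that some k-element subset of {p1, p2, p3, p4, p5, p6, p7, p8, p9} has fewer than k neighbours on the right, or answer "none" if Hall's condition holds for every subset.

none

A matching saturating every left vertex exists, for instance p1→v4, p2→v8, p3→v5, p4→v9, p5→v7, p6→v1, p7→v6, p8→v3, p9→v2.
By Hall's marriage theorem, this means |N(S)| ≥ |S| for every subset S, so no violating subset exists.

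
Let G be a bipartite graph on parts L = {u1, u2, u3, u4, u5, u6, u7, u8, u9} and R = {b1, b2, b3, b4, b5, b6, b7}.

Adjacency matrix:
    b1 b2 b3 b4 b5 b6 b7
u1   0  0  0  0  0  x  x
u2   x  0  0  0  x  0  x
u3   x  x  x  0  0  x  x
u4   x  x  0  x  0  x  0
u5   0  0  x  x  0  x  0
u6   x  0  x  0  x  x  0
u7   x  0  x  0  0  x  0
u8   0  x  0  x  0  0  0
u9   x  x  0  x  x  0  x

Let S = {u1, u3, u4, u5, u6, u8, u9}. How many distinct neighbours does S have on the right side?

The union of neighbours of {u1, u3, u4, u5, u6, u8, u9} is {b1, b2, b3, b4, b5, b6, b7}, which has 7 elements.
Since |N(S)| = 7 ≥ |S| = 7, Hall's condition holds for this subset.

7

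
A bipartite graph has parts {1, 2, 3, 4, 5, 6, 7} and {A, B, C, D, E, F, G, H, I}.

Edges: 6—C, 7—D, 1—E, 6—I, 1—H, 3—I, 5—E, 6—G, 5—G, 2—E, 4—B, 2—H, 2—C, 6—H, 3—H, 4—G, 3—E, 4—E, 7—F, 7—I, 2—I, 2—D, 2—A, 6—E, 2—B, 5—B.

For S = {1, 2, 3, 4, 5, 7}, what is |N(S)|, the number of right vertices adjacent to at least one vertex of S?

The union of neighbours of {1, 2, 3, 4, 5, 7} is {A, B, C, D, E, F, G, H, I}, which has 9 elements.
Since |N(S)| = 9 ≥ |S| = 6, Hall's condition holds for this subset.

9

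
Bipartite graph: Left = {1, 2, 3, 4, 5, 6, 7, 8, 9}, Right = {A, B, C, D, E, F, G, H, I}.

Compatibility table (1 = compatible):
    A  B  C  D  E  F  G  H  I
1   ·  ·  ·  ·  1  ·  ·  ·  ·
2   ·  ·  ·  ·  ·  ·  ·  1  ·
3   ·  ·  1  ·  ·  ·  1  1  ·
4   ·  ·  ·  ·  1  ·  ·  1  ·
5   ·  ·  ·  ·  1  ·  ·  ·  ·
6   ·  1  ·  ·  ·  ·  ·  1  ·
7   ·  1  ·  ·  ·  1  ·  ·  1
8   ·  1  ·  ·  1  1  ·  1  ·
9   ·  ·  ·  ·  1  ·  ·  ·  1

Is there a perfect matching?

No

The set {1, 2, 4, 5, 6, 7, 8, 9} has only 5 neighbours ({B, E, F, H, I}), so by Hall's theorem at most 6 of the 9 left vertices can be matched.
Hence no matching covers every left vertex.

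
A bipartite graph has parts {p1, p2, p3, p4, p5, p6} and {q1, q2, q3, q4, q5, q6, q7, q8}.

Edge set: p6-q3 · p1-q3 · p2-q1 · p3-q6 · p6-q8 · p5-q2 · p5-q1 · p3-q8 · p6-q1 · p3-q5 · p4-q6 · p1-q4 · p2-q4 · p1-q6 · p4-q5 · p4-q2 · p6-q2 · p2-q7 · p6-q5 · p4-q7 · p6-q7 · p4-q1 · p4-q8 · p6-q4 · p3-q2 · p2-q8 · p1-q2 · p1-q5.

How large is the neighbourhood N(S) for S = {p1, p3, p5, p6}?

The union of neighbours of {p1, p3, p5, p6} is {q1, q2, q3, q4, q5, q6, q7, q8}, which has 8 elements.
Since |N(S)| = 8 ≥ |S| = 4, Hall's condition holds for this subset.

8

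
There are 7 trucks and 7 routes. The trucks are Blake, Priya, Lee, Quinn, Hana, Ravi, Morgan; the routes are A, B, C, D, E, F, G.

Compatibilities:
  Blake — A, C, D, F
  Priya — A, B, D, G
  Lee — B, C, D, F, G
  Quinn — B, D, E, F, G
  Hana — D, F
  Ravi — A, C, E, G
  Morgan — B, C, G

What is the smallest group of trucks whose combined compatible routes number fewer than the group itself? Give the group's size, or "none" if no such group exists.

none

A matching saturating every truck exists, for instance Blake→F, Priya→A, Lee→G, Quinn→E, Hana→D, Ravi→C, Morgan→B.
By Hall's marriage theorem, this means |N(S)| ≥ |S| for every subset S, so no violating subset exists.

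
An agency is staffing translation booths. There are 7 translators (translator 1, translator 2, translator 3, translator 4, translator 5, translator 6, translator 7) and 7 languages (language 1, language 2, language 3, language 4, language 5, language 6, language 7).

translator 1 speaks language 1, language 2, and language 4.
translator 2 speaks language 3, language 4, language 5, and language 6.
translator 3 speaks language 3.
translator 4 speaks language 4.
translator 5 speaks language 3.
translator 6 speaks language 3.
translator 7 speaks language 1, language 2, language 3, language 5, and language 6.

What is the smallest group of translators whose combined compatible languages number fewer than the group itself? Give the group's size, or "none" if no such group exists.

Take S = {translator 3, translator 5}. Its neighbourhood is {language 3}, so |N(S)| = 1 < |S| = 2.
No single vertex violates Hall's condition since each has at least one neighbour, so 2 is the minimum.

2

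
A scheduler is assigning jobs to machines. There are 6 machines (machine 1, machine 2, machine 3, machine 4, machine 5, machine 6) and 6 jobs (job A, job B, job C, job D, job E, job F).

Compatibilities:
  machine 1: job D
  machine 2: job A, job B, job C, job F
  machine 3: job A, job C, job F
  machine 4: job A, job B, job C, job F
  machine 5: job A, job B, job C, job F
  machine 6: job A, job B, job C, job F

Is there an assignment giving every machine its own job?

No

The set {machine 2, machine 3, machine 4, machine 5, machine 6} has only 4 neighbours ({job A, job B, job C, job F}), so by Hall's theorem at most 5 of the 6 machines can be matched.
Hence no matching covers every machine.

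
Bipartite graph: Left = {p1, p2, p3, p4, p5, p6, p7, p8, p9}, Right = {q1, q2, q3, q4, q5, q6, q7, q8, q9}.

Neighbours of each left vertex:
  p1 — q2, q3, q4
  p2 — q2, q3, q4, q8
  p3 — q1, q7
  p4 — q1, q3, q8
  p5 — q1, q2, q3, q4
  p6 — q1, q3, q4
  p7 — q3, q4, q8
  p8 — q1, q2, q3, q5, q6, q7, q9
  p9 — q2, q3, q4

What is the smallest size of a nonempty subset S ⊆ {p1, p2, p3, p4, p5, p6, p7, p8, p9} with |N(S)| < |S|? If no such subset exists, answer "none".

Take S = {p1, p2, p4, p5, p6, p7}. Its neighbourhood is {q1, q2, q3, q4, q8}, so |N(S)| = 5 < |S| = 6.
Every subset of size less than 6 has at least as many neighbours as members, so 6 is the minimum.

6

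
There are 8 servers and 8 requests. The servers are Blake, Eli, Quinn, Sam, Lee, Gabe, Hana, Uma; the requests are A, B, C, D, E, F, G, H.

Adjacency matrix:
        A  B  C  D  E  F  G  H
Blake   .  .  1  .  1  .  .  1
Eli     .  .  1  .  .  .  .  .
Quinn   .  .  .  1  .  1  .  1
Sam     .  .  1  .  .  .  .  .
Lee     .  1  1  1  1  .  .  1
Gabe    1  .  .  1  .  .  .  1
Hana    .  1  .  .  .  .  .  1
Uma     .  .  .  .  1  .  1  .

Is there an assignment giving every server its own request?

No

The set {Eli, Sam} has only 1 neighbour ({C}), so by Hall's theorem at most 7 of the 8 servers can be matched.
Hence no matching covers every server.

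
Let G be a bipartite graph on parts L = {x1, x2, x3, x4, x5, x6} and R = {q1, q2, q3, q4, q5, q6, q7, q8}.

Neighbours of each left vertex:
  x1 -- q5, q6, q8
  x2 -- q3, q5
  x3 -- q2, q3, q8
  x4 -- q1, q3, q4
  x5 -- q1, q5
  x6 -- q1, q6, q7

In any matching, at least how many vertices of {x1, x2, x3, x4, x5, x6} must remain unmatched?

For example, pair x1→q8, x2→q3, x3→q2, x4→q4, x5→q5, x6→q6.
All 6 left vertices are matched, so no larger matching exists.
That matches 6 of the 6, leaving 0 unmatched; no matching can do better.

0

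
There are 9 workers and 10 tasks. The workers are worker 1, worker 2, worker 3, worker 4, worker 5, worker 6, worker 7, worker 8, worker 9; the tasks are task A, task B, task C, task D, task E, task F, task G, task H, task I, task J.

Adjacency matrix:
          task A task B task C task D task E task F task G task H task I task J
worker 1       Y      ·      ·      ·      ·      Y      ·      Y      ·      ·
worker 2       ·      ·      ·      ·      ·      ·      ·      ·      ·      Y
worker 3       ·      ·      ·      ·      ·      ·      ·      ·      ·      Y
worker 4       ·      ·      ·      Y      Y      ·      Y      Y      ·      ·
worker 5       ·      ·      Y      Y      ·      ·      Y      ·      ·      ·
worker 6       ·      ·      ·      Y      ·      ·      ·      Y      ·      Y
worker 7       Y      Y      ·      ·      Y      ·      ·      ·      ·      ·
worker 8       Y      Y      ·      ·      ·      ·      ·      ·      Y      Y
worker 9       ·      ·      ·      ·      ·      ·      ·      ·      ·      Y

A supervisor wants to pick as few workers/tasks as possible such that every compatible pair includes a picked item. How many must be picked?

A maximum matching has 7 edges (e.g. worker 1–task F, worker 2–task J, worker 4–task D, worker 5–task G, worker 6–task H, worker 7–task E, worker 8–task A).
By König's theorem the minimum vertex cover has the same size. One such cover is {worker 1, worker 4, worker 5, worker 6, worker 7, worker 8, task J}.

7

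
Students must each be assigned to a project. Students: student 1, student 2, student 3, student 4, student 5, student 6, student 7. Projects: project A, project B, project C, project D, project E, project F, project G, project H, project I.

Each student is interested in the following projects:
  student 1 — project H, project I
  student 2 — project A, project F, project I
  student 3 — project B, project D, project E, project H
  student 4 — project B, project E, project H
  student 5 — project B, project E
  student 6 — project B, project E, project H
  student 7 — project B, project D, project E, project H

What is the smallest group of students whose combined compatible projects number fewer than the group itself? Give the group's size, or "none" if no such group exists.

5

Take S = {student 3, student 4, student 5, student 6, student 7}. Its neighbourhood is {project B, project D, project E, project H}, so |N(S)| = 4 < |S| = 5.
Every subset of size less than 5 has at least as many neighbours as members, so 5 is the minimum.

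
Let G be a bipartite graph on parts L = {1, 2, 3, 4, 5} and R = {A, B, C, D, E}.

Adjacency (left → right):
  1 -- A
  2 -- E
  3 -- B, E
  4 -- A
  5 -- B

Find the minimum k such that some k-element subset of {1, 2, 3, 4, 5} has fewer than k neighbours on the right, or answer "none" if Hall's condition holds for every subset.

Take S = {1, 4}. Its neighbourhood is {A}, so |N(S)| = 1 < |S| = 2.
No single vertex violates Hall's condition since each has at least one neighbour, so 2 is the minimum.

2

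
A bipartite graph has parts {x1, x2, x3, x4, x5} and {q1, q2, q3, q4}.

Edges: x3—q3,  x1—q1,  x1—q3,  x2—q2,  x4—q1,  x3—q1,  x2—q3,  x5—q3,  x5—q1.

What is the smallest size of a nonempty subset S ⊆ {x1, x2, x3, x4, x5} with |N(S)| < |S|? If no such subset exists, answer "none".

3

Take S = {x1, x3, x4}. Its neighbourhood is {q1, q3}, so |N(S)| = 2 < |S| = 3.
Every subset of size less than 3 has at least as many neighbours as members, so 3 is the minimum.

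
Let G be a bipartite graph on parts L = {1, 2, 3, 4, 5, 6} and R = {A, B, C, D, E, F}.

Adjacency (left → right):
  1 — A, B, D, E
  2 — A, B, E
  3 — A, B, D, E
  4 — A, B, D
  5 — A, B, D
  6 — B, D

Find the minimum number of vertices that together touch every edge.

{A, B, D, E} is a vertex cover of size 4: every edge has an endpoint in this set.
No smaller cover exists because 1–D, 2–A, 3–E, 4–B is a matching of size 4, and a cover must include an endpoint of each of these disjoint edges (König's theorem).

4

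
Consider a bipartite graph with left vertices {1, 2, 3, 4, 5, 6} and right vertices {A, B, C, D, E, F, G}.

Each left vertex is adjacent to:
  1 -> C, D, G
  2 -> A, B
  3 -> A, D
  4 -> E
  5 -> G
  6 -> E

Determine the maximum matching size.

5

For example, pair 1→C, 2→B, 3→D, 4→E, 5→G.
The set {4, 6} has only 1 neighbour ({E}), so by Hall's theorem at most 5 of the 6 left vertices can be matched.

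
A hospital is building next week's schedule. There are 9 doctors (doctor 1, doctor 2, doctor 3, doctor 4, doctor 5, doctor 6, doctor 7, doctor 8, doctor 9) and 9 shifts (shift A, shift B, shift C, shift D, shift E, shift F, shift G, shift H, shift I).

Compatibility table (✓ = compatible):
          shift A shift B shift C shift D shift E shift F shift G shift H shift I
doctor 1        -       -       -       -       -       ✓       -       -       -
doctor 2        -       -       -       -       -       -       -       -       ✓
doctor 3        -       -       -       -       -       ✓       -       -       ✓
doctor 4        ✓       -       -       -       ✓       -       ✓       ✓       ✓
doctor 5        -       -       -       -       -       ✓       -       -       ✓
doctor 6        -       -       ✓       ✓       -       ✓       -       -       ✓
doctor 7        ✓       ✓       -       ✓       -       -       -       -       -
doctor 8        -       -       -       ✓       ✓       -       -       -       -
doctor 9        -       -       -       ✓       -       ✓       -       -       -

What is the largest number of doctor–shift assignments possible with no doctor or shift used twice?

7

One maximum matching: doctor 1→shift F, doctor 2→shift I, doctor 4→shift G, doctor 6→shift C, doctor 7→shift A, doctor 8→shift E, doctor 9→shift D.
The set {doctor 1, doctor 2, doctor 3, doctor 5} has only 2 neighbours ({shift F, shift I}), so by Hall's theorem at most 7 of the 9 doctors can be matched.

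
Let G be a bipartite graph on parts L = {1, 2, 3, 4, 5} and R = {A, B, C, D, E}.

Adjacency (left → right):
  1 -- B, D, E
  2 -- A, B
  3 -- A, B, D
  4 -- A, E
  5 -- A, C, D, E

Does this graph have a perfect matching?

For example, pair 1-B, 2-A, 3-D, 4-E, 5-C.
Every left vertex is matched, so this is a perfect matching.

Yes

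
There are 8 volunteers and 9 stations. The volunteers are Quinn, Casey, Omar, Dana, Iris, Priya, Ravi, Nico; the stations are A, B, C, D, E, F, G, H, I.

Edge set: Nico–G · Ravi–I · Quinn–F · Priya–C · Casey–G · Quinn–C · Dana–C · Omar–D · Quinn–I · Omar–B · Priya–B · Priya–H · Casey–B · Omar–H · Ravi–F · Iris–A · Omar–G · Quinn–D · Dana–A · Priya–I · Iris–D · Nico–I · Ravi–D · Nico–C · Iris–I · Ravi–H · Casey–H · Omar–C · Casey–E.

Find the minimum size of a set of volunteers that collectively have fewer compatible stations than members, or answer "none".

A matching saturating every volunteer exists, for instance Quinn→F, Casey→E, Omar→G, Dana→A, Iris→I, Priya→B, Ravi→D, Nico→C.
By Hall's marriage theorem, this means |N(S)| ≥ |S| for every subset S, so no violating subset exists.

none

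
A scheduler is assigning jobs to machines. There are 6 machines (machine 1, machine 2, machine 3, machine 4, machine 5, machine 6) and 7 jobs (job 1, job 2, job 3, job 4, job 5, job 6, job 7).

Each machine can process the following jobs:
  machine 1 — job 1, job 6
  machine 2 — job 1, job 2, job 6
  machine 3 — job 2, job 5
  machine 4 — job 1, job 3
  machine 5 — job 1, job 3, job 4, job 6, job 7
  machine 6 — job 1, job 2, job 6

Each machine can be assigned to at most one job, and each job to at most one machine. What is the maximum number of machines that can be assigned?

6

For example, pair machine 1–job 6, machine 2–job 1, machine 3–job 5, machine 4–job 3, machine 5–job 7, machine 6–job 2.
All 6 machines are matched, so no larger matching exists.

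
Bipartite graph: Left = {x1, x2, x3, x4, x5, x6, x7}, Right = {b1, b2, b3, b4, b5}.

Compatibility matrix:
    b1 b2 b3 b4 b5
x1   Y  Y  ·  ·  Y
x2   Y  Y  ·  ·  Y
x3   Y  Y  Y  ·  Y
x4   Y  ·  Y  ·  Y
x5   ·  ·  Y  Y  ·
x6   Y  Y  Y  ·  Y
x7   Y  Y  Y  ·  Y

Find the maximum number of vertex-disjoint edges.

5

For example, pair x1→b5, x2→b1, x3→b2, x4→b3, x5→b4.
The set {x1, x2, x3, x4, x6, x7} has only 4 neighbours ({b1, b2, b3, b5}), so by Hall's theorem at most 5 of the 7 left vertices can be matched.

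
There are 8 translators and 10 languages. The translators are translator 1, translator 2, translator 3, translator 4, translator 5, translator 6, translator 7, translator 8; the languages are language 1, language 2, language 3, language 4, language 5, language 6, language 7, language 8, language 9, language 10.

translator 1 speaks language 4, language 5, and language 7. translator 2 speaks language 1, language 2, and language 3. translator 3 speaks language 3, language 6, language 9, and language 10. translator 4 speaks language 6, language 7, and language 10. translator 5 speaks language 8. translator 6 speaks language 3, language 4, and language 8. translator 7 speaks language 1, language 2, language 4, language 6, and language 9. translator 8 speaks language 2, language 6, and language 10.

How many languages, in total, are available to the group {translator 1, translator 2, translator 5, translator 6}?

7

The union of neighbours of {translator 1, translator 2, translator 5, translator 6} is {language 1, language 2, language 3, language 4, language 5, language 7, language 8}, which has 7 elements.
Since |N(S)| = 7 ≥ |S| = 4, Hall's condition holds for this subset.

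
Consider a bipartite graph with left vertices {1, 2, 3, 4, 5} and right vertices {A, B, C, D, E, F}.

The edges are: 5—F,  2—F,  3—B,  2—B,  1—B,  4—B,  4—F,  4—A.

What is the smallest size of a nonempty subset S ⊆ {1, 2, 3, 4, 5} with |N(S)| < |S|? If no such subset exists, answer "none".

Take S = {1, 3}. Its neighbourhood is {B}, so |N(S)| = 1 < |S| = 2.
No single vertex violates Hall's condition since each has at least one neighbour, so 2 is the minimum.

2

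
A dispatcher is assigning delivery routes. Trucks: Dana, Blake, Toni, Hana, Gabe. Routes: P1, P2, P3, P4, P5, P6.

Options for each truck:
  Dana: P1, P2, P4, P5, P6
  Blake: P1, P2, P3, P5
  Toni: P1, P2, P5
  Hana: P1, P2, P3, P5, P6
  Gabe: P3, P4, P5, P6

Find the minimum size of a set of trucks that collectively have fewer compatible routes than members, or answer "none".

none

A matching saturating every truck exists, for instance Dana→P6, Blake→P2, Toni→P1, Hana→P3, Gabe→P5.
By Hall's marriage theorem, this means |N(S)| ≥ |S| for every subset S, so no violating subset exists.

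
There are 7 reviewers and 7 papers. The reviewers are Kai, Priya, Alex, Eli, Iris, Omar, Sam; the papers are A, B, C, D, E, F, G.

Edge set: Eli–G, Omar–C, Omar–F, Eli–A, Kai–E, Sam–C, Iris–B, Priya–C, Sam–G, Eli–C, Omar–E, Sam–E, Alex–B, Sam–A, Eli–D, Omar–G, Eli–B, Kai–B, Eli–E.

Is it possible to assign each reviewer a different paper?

The set {Alex, Iris} has only 1 neighbour ({B}), so by Hall's theorem at most 6 of the 7 reviewers can be matched.
Hence no matching covers every reviewer.

No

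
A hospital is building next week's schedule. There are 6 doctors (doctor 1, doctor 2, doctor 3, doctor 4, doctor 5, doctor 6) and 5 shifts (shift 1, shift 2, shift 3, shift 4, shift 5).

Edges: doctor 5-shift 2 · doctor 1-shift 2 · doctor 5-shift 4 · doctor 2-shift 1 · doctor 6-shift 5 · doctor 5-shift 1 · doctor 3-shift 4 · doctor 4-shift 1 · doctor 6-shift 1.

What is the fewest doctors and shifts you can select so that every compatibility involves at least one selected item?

A maximum matching has 4 edges (e.g. doctor 1–shift 2, doctor 2–shift 1, doctor 3–shift 4, doctor 6–shift 5).
By König's theorem the minimum vertex cover has the same size. One such cover is {doctor 6, shift 1, shift 2, shift 4}.

4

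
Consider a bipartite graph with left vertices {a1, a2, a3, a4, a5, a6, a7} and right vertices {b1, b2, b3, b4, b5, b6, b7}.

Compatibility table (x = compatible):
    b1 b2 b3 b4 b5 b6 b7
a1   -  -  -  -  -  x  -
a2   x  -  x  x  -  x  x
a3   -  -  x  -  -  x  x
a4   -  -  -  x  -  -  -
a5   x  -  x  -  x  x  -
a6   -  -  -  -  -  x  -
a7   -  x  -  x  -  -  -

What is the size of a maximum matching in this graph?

6

For example, pair a1–b6, a2–b1, a3–b7, a4–b4, a5–b3, a7–b2.
The set {a1, a6} has only 1 neighbour ({b6}), so by Hall's theorem at most 6 of the 7 left vertices can be matched.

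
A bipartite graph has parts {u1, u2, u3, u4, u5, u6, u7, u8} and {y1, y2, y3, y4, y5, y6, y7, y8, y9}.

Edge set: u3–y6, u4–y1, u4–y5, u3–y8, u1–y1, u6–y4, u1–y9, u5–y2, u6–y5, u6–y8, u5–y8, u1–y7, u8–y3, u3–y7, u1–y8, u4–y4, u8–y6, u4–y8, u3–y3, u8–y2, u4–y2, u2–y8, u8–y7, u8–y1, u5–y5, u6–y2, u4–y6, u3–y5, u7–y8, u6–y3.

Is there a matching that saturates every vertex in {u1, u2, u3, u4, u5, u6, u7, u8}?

The set {u2, u7} has only 1 neighbour ({y8}), so by Hall's theorem at most 7 of the 8 left vertices can be matched.
Hence no matching covers every left vertex.

No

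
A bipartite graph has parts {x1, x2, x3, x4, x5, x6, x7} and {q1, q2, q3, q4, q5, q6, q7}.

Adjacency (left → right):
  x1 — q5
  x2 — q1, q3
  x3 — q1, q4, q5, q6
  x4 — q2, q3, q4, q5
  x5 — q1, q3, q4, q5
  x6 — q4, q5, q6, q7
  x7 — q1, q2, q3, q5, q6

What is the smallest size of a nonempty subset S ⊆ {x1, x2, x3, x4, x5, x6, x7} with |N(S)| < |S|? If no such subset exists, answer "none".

none

A matching saturating every left vertex exists, for instance x1→q5, x2→q1, x3→q4, x4→q2, x5→q3, x6→q7, x7→q6.
By Hall's marriage theorem, this means |N(S)| ≥ |S| for every subset S, so no violating subset exists.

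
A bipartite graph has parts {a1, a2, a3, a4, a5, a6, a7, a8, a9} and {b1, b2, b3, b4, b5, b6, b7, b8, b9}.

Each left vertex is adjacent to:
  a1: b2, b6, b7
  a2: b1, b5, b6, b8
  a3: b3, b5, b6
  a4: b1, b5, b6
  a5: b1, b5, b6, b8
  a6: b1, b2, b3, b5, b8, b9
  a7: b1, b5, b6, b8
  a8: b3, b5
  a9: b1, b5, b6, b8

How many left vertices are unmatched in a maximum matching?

For example, pair a1-b7, a2-b6, a3-b3, a4-b1, a5-b8, a6-b2, a7-b5.
The set {a2, a3, a4, a5, a7, a8, a9} has only 5 neighbours ({b1, b3, b5, b6, b8}), so by Hall's theorem at most 7 of the 9 left vertices can be matched.
That matches 7 of the 9, leaving 2 unmatched; no matching can do better.

2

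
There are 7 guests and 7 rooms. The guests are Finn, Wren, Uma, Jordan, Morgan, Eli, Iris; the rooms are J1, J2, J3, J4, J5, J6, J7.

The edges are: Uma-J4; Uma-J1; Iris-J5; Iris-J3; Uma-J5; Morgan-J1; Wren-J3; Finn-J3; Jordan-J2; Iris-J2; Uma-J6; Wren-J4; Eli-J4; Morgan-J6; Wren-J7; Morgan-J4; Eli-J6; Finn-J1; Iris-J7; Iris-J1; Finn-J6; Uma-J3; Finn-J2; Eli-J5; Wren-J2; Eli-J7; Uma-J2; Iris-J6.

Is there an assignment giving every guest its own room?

Yes

One maximum matching: Finn–J1, Wren–J3, Uma–J5, Jordan–J2, Morgan–J4, Eli–J7, Iris–J6.
All 7 guests are covered.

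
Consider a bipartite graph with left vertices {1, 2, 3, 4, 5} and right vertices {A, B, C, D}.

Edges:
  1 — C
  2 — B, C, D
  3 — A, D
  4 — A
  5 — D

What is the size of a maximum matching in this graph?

A valid assignment of size 4: 1-C, 2-B, 3-D, 4-A.
The set {3, 4, 5} has only 2 neighbours ({A, D}), so by Hall's theorem at most 4 of the 5 left vertices can be matched.

4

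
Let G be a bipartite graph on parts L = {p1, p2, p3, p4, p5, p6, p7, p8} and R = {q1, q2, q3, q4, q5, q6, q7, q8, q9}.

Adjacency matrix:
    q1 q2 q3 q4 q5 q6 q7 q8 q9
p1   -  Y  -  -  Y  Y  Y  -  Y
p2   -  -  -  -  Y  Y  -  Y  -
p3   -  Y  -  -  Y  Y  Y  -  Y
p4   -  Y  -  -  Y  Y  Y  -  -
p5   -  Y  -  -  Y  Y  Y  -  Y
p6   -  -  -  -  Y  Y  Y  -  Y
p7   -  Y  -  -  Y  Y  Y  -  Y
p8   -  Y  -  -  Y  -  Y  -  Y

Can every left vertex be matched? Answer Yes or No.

No

The set {p1, p3, p4, p5, p6, p7, p8} has only 5 neighbours ({q2, q5, q6, q7, q9}), so by Hall's theorem at most 6 of the 8 left vertices can be matched.
Hence no matching covers every left vertex.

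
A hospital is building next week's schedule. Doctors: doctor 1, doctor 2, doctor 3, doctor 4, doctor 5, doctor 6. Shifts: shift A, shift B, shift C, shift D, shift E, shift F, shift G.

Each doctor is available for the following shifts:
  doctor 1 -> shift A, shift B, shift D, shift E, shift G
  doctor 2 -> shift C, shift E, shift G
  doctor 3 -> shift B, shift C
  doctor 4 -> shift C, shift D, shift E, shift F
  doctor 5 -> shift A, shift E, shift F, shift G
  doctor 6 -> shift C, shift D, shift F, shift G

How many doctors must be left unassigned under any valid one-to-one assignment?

For example, pair doctor 1–shift A, doctor 2–shift C, doctor 3–shift B, doctor 4–shift D, doctor 5–shift E, doctor 6–shift G.
All 6 doctors are matched, so no larger matching exists.
That matches 6 of the 6, leaving 0 unmatched; no matching can do better.

0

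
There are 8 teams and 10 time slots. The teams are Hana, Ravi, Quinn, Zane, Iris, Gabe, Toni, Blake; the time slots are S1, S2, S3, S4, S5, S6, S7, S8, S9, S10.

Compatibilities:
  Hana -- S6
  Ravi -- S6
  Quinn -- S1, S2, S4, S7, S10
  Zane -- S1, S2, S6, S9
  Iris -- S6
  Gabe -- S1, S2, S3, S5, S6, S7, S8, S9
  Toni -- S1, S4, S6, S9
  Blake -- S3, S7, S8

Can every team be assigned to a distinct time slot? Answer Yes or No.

The set {Hana, Ravi, Iris} has only 1 neighbour ({S6}), so by Hall's theorem at most 6 of the 8 teams can be matched.
Hence no matching covers every team.

No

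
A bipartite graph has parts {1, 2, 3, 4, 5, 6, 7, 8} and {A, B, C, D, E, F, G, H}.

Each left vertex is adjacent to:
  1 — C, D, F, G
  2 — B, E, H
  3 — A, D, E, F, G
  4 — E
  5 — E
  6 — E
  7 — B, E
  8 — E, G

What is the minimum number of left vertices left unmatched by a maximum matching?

2

A valid assignment of size 6: 1-F, 2-H, 3-A, 4-E, 7-B, 8-G.
The set {4, 5, 6} has only 1 neighbour ({E}), so by Hall's theorem at most 6 of the 8 left vertices can be matched.
That matches 6 of the 8, leaving 2 unmatched; no matching can do better.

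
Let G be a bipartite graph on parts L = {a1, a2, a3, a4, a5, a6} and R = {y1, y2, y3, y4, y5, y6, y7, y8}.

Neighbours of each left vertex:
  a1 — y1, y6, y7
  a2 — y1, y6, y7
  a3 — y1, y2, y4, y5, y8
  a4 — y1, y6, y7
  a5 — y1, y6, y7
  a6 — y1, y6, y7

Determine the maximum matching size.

4

One maximum matching: a1→y6, a2→y1, a3→y4, a4→y7.
The set {a1, a2, a4, a5, a6} has only 3 neighbours ({y1, y6, y7}), so by Hall's theorem at most 4 of the 6 left vertices can be matched.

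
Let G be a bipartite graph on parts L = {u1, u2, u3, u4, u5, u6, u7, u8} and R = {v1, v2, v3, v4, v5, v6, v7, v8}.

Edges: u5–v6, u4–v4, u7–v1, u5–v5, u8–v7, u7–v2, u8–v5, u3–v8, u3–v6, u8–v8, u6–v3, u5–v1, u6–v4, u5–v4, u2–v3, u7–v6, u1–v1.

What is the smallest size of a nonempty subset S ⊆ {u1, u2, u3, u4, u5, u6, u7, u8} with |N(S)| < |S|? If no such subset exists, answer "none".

Take S = {u2, u4, u6}. Its neighbourhood is {v3, v4}, so |N(S)| = 2 < |S| = 3.
Every subset of size less than 3 has at least as many neighbours as members, so 3 is the minimum.

3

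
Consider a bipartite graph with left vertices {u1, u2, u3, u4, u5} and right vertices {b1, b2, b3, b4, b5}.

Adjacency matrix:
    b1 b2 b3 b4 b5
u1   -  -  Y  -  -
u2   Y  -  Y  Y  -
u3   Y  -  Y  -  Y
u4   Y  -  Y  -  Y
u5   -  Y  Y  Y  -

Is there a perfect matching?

A valid assignment of size 5: u1→b3, u2→b4, u3→b1, u4→b5, u5→b2.
All 5 left vertices are covered.

Yes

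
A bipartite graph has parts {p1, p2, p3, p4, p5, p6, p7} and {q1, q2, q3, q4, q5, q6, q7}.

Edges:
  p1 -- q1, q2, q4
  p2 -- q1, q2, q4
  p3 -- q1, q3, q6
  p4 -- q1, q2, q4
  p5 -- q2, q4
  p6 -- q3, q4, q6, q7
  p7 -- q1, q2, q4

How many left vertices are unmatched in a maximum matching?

2

For example, pair p1→q1, p2→q4, p3→q3, p4→q2, p6→q6.
The set {p1, p2, p4, p5, p7} has only 3 neighbours ({q1, q2, q4}), so by Hall's theorem at most 5 of the 7 left vertices can be matched.
That matches 5 of the 7, leaving 2 unmatched; no matching can do better.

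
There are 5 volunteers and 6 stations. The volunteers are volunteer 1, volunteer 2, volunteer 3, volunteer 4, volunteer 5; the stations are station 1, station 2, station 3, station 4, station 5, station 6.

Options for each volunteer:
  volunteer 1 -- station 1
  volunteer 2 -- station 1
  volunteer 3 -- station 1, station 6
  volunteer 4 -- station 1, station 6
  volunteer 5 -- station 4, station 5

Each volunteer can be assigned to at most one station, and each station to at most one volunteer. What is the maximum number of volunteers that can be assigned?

3

A valid assignment of size 3: volunteer 1-station 1, volunteer 3-station 6, volunteer 5-station 5.
The set {volunteer 1, volunteer 2, volunteer 3, volunteer 4} has only 2 neighbours ({station 1, station 6}), so by Hall's theorem at most 3 of the 5 volunteers can be matched.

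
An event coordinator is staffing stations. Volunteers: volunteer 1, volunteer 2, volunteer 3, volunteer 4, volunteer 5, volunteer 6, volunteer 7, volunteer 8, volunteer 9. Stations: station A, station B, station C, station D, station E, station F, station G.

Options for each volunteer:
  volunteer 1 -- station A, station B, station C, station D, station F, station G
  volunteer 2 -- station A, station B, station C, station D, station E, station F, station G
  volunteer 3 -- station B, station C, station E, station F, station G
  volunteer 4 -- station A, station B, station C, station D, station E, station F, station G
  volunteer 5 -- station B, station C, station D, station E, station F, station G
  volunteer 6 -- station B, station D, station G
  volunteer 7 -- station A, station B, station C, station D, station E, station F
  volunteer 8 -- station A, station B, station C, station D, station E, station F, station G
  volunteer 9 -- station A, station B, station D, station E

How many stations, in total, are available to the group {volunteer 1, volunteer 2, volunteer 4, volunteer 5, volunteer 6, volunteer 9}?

7

The union of neighbours of {volunteer 1, volunteer 2, volunteer 4, volunteer 5, volunteer 6, volunteer 9} is {station A, station B, station C, station D, station E, station F, station G}, which has 7 elements.
Since |N(S)| = 7 ≥ |S| = 6, Hall's condition holds for this subset.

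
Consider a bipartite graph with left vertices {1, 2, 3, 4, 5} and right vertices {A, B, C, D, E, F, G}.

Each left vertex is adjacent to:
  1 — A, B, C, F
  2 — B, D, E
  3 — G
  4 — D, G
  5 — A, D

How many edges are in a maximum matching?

A valid assignment of size 5: 1–F, 2–B, 3–G, 4–D, 5–A.
This saturates every left vertex, so 5 is the maximum.

5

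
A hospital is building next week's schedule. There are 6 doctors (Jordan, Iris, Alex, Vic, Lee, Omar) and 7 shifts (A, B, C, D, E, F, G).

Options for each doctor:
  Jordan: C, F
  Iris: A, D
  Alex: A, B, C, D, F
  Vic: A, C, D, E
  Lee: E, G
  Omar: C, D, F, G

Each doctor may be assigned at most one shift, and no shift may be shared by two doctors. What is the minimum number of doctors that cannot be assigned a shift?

One maximum matching: Jordan→C, Iris→D, Alex→A, Vic→E, Lee→G, Omar→F.
All 6 doctors are matched, so no larger matching exists.
That matches 6 of the 6, leaving 0 unmatched; no matching can do better.

0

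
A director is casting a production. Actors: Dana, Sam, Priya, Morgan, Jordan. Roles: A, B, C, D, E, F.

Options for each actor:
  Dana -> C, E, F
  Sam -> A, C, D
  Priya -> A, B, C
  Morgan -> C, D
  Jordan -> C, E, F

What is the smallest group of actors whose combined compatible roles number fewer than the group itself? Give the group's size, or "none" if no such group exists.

none

A matching saturating every actor exists, for instance Dana→C, Sam→A, Priya→B, Morgan→D, Jordan→E.
By Hall's marriage theorem, this means |N(S)| ≥ |S| for every subset S, so no violating subset exists.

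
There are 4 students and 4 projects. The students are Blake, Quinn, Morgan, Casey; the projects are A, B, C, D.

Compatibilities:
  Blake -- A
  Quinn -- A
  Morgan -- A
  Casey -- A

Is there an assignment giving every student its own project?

No

The set {Blake, Quinn, Morgan, Casey} has only 1 neighbour ({A}), so by Hall's theorem at most 1 of the 4 students can be matched.
Hence no matching covers every student.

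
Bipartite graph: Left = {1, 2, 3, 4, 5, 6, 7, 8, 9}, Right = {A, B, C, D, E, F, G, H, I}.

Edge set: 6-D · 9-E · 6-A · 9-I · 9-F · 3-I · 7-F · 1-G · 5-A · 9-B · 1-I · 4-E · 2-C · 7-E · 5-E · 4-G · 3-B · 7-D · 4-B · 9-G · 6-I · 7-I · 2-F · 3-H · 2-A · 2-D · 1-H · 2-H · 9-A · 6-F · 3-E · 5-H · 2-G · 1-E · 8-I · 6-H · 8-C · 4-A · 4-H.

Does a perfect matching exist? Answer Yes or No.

A valid assignment of size 9: 1–E, 2–A, 3–I, 4–B, 5–H, 6–F, 7–D, 8–C, 9–G.
All 9 left vertices are covered.

Yes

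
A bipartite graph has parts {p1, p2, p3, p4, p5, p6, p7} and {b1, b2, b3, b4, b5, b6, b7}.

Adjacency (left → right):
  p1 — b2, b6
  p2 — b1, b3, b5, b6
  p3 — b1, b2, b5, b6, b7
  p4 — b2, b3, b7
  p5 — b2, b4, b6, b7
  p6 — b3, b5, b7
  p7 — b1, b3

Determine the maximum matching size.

One maximum matching: p1-b6, p2-b5, p3-b1, p4-b2, p5-b4, p6-b7, p7-b3.
This saturates every left vertex, so 7 is the maximum.

7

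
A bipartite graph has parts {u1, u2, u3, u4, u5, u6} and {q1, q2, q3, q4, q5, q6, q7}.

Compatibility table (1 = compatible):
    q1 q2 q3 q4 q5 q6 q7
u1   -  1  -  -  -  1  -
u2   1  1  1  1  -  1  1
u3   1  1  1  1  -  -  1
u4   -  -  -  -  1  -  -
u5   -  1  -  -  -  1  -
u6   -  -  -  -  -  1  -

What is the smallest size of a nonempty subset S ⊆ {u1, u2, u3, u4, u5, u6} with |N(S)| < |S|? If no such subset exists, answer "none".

Take S = {u1, u5, u6}. Its neighbourhood is {q2, q6}, so |N(S)| = 2 < |S| = 3.
Every subset of size less than 3 has at least as many neighbours as members, so 3 is the minimum.

3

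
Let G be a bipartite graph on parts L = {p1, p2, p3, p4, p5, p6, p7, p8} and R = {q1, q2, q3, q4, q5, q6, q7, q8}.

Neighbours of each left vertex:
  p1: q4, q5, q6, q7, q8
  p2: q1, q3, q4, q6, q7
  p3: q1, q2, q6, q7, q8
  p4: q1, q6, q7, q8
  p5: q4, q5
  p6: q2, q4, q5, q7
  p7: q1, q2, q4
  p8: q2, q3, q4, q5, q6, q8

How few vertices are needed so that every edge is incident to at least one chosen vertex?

A maximum matching has 8 edges (e.g. p1–q8, p2–q3, p3–q7, p4–q1, p5–q5, p6–q2, p7–q4, p8–q6).
By König's theorem the minimum vertex cover has the same size. One such cover is {p1, p2, p3, p4, p5, p6, p7, p8}.

8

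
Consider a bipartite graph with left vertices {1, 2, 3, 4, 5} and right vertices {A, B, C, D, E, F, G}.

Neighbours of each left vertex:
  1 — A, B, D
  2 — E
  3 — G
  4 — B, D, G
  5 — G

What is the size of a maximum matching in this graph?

A valid assignment of size 4: 1–D, 2–E, 3–G, 4–B.
The set {3, 5} has only 1 neighbour ({G}), so by Hall's theorem at most 4 of the 5 left vertices can be matched.

4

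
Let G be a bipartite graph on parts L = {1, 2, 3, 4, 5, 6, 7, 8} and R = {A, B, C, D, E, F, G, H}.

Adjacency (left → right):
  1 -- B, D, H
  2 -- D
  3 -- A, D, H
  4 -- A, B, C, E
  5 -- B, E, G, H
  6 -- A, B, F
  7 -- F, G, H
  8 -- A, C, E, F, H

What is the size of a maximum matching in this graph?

For example, pair 1-B, 2-D, 3-H, 4-C, 5-E, 6-F, 7-G, 8-A.
All 8 left vertices are matched, so no larger matching exists.

8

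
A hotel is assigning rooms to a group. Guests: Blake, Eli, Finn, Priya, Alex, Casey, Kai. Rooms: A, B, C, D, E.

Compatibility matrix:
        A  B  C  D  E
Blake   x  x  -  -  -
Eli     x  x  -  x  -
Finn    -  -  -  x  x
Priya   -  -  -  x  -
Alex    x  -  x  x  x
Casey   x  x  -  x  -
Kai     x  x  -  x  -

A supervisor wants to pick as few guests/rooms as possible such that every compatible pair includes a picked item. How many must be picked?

5

A maximum matching has 5 edges (e.g. Blake–A, Eli–B, Finn–E, Priya–D, Alex–C).
By König's theorem the minimum vertex cover has the same size. One such cover is {Finn, Alex, A, B, D}.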